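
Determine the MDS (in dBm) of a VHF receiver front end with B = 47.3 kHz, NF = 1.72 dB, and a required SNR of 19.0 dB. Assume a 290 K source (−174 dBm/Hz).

Sensitivity = −174 + 10 log₁₀(B) + NF + SNR_min
= −174 + 46.75 + 1.72 + 19.0
= −106.53 dBm → −106.5 dBm

−106.5 dBm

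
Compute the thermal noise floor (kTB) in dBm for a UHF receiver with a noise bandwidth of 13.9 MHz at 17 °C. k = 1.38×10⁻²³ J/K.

T = 17 °C + 273.15 = 290.15 K
P_n = kTB = 1.38×10⁻²³ × 290.15 × 1.39×10⁷ = 5.57×10⁻¹⁴ W
In dBm: 10 log₁₀(5.57×10⁻¹⁴ / 10⁻³) = −102.5 dBm

−102.5 dBm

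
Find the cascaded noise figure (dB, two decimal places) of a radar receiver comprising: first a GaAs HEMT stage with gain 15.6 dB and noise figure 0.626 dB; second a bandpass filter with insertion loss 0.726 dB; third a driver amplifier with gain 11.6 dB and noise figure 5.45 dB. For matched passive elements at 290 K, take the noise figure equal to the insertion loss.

0.94 dB

Convert to linear (a loss of L dB is a gain of −L dB): F_i = 10^(NF_i/10), G_i = 10^(G_i,dB/10)
  Stage 1: F_1 = 10^(0.626/10) = 1.155, G_1 = 10^(15.6/10) = 36.31
  Stage 2: F_2 = 10^(0.726/10) = 1.182, G_2 = 10^(−0.726/10) = 0.8461
  Stage 3: F_3 = 10^(5.45/10) = 3.508, G_3 = 10^(11.6/10) = 14.45
Friis cascade:
  F = 1.155 + (1.182 − 1)/36.31 + (3.508 − 1)/30.72 = 1.242
NF = 10 log₁₀(1.242) = 0.94 dB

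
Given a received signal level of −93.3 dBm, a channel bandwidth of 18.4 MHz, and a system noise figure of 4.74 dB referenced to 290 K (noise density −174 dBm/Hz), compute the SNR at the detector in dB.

3.3 dB

Noise floor: N = −174 + 10 log₁₀(B) + NF
10 log₁₀(1.84×10⁷) = 72.65 dB
N = −174 + 72.65 + 4.74 = −96.61 dBm
SNR = P_sig − N = −93.3 − (−96.61) = 3.31 dB → 3.3 dB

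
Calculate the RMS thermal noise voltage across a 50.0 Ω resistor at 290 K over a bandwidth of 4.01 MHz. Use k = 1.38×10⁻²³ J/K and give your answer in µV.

V_n = √(4kTRB)
4kTRB = 4 × 1.38×10⁻²³ × 290 × 5.00×10¹ × 4.01×10⁶ = 3.21×10⁻¹² V²
V_n = √(3.21×10⁻¹²) = 1.79×10⁻⁶ V = 1.79 µV

1.79 µV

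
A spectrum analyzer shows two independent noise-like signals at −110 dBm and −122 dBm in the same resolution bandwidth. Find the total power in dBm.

Convert to linear, add, convert back:
P₁ = 1.00×10⁻¹⁴ W, P₂ = 6.31×10⁻¹⁶ W
P_tot = 1.06×10⁻¹⁴ W → 10 log₁₀(P_tot / 10⁻³) = −109.7 dBm

−109.7 dBm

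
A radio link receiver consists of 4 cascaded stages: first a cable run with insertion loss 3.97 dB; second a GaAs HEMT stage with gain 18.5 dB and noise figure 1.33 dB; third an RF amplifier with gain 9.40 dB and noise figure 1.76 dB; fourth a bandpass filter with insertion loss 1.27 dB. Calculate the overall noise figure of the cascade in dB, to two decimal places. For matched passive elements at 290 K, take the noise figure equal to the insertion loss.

5.32 dB

Convert to linear (a loss of L dB is a gain of −L dB): F_i = 10^(NF_i/10), G_i = 10^(G_i,dB/10)
  Stage 1: F_1 = 10^(3.97/10) = 2.495, G_1 = 10^(−3.97/10) = 0.4009
  Stage 2: F_2 = 10^(1.33/10) = 1.358, G_2 = 10^(18.5/10) = 70.79
  Stage 3: F_3 = 10^(1.76/10) = 1.500, G_3 = 10^(9.40/10) = 8.710
  Stage 4: F_4 = 10^(1.27/10) = 1.340, G_4 = 10^(−1.27/10) = 0.7464
Friis cascade:
  F = 2.495 + (1.358 − 1)/0.4009 + (1.500 − 1)/28.38 + (1.340 − 1)/247.2 = 3.407
NF = 10 log₁₀(3.407) = 5.32 dB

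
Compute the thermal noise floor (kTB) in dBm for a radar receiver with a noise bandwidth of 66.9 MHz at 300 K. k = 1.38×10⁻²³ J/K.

P_n = kTB = 1.38×10⁻²³ × 300 × 6.69×10⁷ = 2.77×10⁻¹³ W
In dBm: 10 log₁₀(2.77×10⁻¹³ / 10⁻³) = −95.6 dBm

−95.6 dBm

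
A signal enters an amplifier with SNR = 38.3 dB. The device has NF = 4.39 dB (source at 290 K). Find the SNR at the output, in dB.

By definition F = SNR_in/SNR_out, so in dB: SNR_out = SNR_in − NF
SNR_out = 38.3 − 4.39 = 33.91 dB

33.91 dB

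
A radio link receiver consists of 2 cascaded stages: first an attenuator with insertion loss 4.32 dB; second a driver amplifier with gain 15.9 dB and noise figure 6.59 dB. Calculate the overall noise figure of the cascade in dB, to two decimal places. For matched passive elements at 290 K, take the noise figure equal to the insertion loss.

Convert to linear (a loss of L dB is a gain of −L dB): F_i = 10^(NF_i/10), G_i = 10^(G_i,dB/10)
  Stage 1: F_1 = 10^(4.32/10) = 2.704, G_1 = 10^(−4.32/10) = 0.3698
  Stage 2: F_2 = 10^(6.59/10) = 4.560, G_2 = 10^(15.9/10) = 38.90
Friis cascade:
  F = 2.704 + (4.560 − 1)/0.3698 = 12.33
NF = 10 log₁₀(12.33) = 10.91 dB

10.91 dB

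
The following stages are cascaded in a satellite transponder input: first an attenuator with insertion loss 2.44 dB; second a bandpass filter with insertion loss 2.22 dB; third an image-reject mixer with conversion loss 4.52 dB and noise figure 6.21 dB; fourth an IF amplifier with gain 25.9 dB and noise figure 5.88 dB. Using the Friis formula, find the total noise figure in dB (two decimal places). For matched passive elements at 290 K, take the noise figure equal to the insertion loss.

15.56 dB

Convert to linear (a loss of L dB is a gain of −L dB): F_i = 10^(NF_i/10), G_i = 10^(G_i,dB/10)
  Stage 1: F_1 = 10^(2.44/10) = 1.754, G_1 = 10^(−2.44/10) = 0.5702
  Stage 2: F_2 = 10^(2.22/10) = 1.667, G_2 = 10^(−2.22/10) = 0.5998
  Stage 3: F_3 = 10^(6.21/10) = 4.178, G_3 = 10^(−4.52/10) = 0.3532
  Stage 4: F_4 = 10^(5.88/10) = 3.873, G_4 = 10^(25.9/10) = 389.0
Friis cascade:
  F = 1.754 + (1.667 − 1)/0.5702 + (4.178 − 1)/0.3420 + (3.873 − 1)/0.1208 = 36.00
NF = 10 log₁₀(36.00) = 15.56 dB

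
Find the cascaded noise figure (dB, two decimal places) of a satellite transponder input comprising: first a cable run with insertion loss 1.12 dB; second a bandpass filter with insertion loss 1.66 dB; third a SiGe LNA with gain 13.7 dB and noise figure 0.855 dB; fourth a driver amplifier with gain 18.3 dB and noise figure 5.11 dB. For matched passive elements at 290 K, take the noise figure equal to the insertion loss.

3.96 dB

Convert to linear (a loss of L dB is a gain of −L dB): F_i = 10^(NF_i/10), G_i = 10^(G_i,dB/10)
  Stage 1: F_1 = 10^(1.12/10) = 1.294, G_1 = 10^(−1.12/10) = 0.7727
  Stage 2: F_2 = 10^(1.66/10) = 1.466, G_2 = 10^(−1.66/10) = 0.6823
  Stage 3: F_3 = 10^(0.855/10) = 1.218, G_3 = 10^(13.7/10) = 23.44
  Stage 4: F_4 = 10^(5.11/10) = 3.243, G_4 = 10^(18.3/10) = 67.61
Friis cascade:
  F = 1.294 + (1.466 − 1)/0.7727 + (1.218 − 1)/0.5272 + (3.243 − 1)/12.36 = 2.491
NF = 10 log₁₀(2.491) = 3.96 dB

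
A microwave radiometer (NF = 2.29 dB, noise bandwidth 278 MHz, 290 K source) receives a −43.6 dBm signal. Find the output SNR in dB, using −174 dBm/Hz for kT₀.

Noise floor: N = −174 + 10 log₁₀(B) + NF
10 log₁₀(2.78×10⁸) = 84.44 dB
N = −174 + 84.44 + 2.29 = −87.27 dBm
SNR = P_sig − N = −43.6 − (−87.27) = 43.67 dB → 43.7 dB

43.7 dB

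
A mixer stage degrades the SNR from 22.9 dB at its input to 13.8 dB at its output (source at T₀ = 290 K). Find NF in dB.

NF (dB) = SNR_in(dB) − SNR_out(dB) when the source is at T₀
NF = 22.9 − 13.8 = 9.1 dB

9.1 dB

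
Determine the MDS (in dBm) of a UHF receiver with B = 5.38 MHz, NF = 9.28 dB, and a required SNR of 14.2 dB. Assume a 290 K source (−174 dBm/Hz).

−83.2 dBm

Sensitivity = −174 + 10 log₁₀(B) + NF + SNR_min
= −174 + 67.31 + 9.28 + 14.2
= −83.21 dBm → −83.2 dBm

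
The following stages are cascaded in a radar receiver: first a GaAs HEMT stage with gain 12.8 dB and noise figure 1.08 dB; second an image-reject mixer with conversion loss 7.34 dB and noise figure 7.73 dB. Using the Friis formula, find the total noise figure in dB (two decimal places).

Convert to linear (a loss of L dB is a gain of −L dB): F_i = 10^(NF_i/10), G_i = 10^(G_i,dB/10)
  Stage 1: F_1 = 10^(1.08/10) = 1.282, G_1 = 10^(12.8/10) = 19.05
  Stage 2: F_2 = 10^(7.73/10) = 5.929, G_2 = 10^(−7.34/10) = 0.1845
Friis cascade:
  F = 1.282 + (5.929 − 1)/19.05 = 1.541
NF = 10 log₁₀(1.541) = 1.88 dB

1.88 dB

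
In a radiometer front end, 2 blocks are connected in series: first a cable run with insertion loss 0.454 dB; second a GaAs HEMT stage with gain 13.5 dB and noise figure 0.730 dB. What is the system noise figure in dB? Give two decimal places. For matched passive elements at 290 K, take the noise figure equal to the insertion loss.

1.18 dB

Convert to linear (a loss of L dB is a gain of −L dB): F_i = 10^(NF_i/10), G_i = 10^(G_i,dB/10)
  Stage 1: F_1 = 10^(0.454/10) = 1.110, G_1 = 10^(−0.454/10) = 0.9007
  Stage 2: F_2 = 10^(0.730/10) = 1.183, G_2 = 10^(13.5/10) = 22.39
Friis cascade:
  F = 1.110 + (1.183 − 1)/0.9007 = 1.313
NF = 10 log₁₀(1.313) = 1.18 dB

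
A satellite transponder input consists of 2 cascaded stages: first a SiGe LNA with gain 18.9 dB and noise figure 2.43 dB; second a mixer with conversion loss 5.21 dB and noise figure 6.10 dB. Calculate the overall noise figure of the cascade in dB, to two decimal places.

Convert to linear (a loss of L dB is a gain of −L dB): F_i = 10^(NF_i/10), G_i = 10^(G_i,dB/10)
  Stage 1: F_1 = 10^(2.43/10) = 1.750, G_1 = 10^(18.9/10) = 77.62
  Stage 2: F_2 = 10^(6.10/10) = 4.074, G_2 = 10^(−5.21/10) = 0.3013
Friis cascade:
  F = 1.750 + (4.074 − 1)/77.62 = 1.789
NF = 10 log₁₀(1.789) = 2.53 dB

2.53 dB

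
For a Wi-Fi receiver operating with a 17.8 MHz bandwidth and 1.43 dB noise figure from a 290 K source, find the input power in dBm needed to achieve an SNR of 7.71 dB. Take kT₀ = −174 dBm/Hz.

−92.4 dBm

Sensitivity = −174 + 10 log₁₀(B) + NF + SNR_min
= −174 + 72.5 + 1.43 + 7.71
= −92.36 dBm → −92.4 dBm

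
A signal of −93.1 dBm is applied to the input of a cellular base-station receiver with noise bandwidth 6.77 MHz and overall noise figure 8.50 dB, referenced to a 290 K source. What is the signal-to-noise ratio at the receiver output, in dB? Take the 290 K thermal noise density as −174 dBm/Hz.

Noise floor: N = −174 + 10 log₁₀(B) + NF
10 log₁₀(6.77×10⁶) = 68.31 dB
N = −174 + 68.31 + 8.50 = −97.19 dBm
SNR = P_sig − N = −93.1 − (−97.19) = 4.09 dB → 4.1 dB

4.1 dB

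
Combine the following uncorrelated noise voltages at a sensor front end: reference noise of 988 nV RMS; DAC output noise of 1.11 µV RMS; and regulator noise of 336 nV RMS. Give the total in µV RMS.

Uncorrelated sources add in power (mean-square): V_tot = √(ΣV_i²)
V_tot = √[(9.88×10⁻⁷)² + (1.11×10⁻⁶)² + (3.36×10⁻⁷)²] = 1.52×10⁻⁶ V = 1.52 µV

1.52 µV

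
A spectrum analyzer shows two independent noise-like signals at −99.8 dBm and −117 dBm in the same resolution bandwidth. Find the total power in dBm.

−99.7 dBm

Convert to linear, add, convert back:
P₁ = 1.05×10⁻¹³ W, P₂ = 2.00×10⁻¹⁵ W
P_tot = 1.07×10⁻¹³ W → 10 log₁₀(P_tot / 10⁻³) = −99.7 dBm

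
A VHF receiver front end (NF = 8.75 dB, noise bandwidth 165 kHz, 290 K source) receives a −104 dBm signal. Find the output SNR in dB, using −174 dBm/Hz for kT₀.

9.1 dB

Noise floor: N = −174 + 10 log₁₀(B) + NF
10 log₁₀(1.65×10⁵) = 52.17 dB
N = −174 + 52.17 + 8.75 = −113.08 dBm
SNR = P_sig − N = −104 − (−113.08) = 9.08 dB → 9.1 dB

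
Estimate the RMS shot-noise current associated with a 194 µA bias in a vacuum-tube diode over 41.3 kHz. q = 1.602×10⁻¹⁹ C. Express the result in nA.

I_n = √(2qI·B)
2qI·B = 2 × 1.602×10⁻¹⁹ × 1.94×10⁻⁴ × 4.13×10⁴ = 2.57×10⁻¹⁸ A²
I_n = √(2.57×10⁻¹⁸) = 1.60×10⁻⁹ A = 1.60 nA

1.60 nA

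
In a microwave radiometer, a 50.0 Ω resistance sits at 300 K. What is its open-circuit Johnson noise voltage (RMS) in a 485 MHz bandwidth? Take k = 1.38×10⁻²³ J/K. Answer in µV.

V_n = √(4kTRB)
4kTRB = 4 × 1.38×10⁻²³ × 300 × 5.00×10¹ × 4.85×10⁸ = 4.02×10⁻¹⁰ V²
V_n = √(4.02×10⁻¹⁰) = 2.00×10⁻⁵ V = 20.0 µV

20.0 µV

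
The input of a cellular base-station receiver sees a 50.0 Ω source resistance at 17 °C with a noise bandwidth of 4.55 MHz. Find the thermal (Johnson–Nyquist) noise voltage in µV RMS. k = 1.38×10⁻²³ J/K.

T = 17 °C + 273.15 = 290.15 K
V_n = √(4kTRB)
4kTRB = 4 × 1.38×10⁻²³ × 290.15 × 5.00×10¹ × 4.55×10⁶ = 3.64×10⁻¹² V²
V_n = √(3.64×10⁻¹²) = 1.91×10⁻⁶ V = 1.91 µV

1.91 µV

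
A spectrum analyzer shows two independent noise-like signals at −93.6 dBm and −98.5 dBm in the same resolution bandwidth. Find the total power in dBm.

−92.4 dBm

Convert to linear, add, convert back:
P₁ = 4.37×10⁻¹³ W, P₂ = 1.41×10⁻¹³ W
P_tot = 5.78×10⁻¹³ W → 10 log₁₀(P_tot / 10⁻³) = −92.4 dBm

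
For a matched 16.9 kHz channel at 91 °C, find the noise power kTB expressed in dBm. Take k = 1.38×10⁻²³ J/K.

−130.7 dBm

T = 91 °C + 273.15 = 364.15 K
P_n = kTB = 1.38×10⁻²³ × 364.15 × 1.69×10⁴ = 8.49×10⁻¹⁷ W
In dBm: 10 log₁₀(8.49×10⁻¹⁷ / 10⁻³) = −130.7 dBm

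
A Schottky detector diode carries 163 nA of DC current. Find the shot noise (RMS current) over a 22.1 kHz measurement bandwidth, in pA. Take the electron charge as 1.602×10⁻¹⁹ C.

34.0 pA

I_n = √(2qI·B)
2qI·B = 2 × 1.602×10⁻¹⁹ × 1.63×10⁻⁷ × 2.21×10⁴ = 1.15×10⁻²¹ A²
I_n = √(1.15×10⁻²¹) = 3.40×10⁻¹¹ A = 34.0 pA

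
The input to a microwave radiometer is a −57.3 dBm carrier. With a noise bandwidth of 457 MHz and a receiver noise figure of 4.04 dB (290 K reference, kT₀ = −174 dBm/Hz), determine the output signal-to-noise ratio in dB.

Noise floor: N = −174 + 10 log₁₀(B) + NF
10 log₁₀(4.57×10⁸) = 86.6 dB
N = −174 + 86.6 + 4.04 = −83.36 dBm
SNR = P_sig − N = −57.3 − (−83.36) = 26.06 dB → 26.1 dB

26.1 dB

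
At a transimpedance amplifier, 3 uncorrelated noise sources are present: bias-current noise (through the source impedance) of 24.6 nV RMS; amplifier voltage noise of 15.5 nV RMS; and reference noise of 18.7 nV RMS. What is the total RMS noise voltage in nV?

34.6 nV

Uncorrelated sources add in power (mean-square): V_tot = √(ΣV_i²)
V_tot = √[(2.46×10⁻⁸)² + (1.55×10⁻⁸)² + (1.87×10⁻⁸)²] = 3.46×10⁻⁸ V = 34.6 nV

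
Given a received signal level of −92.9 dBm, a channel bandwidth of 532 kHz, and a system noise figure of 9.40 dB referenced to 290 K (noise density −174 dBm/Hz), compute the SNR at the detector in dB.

Noise floor: N = −174 + 10 log₁₀(B) + NF
10 log₁₀(5.32×10⁵) = 57.26 dB
N = −174 + 57.26 + 9.40 = −107.34 dBm
SNR = P_sig − N = −92.9 − (−107.34) = 14.44 dB → 14.4 dB

14.4 dB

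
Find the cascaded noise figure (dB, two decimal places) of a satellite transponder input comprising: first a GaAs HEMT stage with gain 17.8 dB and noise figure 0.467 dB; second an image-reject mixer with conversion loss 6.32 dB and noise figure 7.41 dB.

0.75 dB

Convert to linear (a loss of L dB is a gain of −L dB): F_i = 10^(NF_i/10), G_i = 10^(G_i,dB/10)
  Stage 1: F_1 = 10^(0.467/10) = 1.114, G_1 = 10^(17.8/10) = 60.26
  Stage 2: F_2 = 10^(7.41/10) = 5.508, G_2 = 10^(−6.32/10) = 0.2333
Friis cascade:
  F = 1.114 + (5.508 − 1)/60.26 = 1.188
NF = 10 log₁₀(1.188) = 0.75 dB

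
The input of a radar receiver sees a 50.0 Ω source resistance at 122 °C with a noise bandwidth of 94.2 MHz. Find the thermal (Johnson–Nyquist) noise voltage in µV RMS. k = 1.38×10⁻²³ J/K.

T = 122 °C + 273.15 = 395.15 K
V_n = √(4kTRB)
4kTRB = 4 × 1.38×10⁻²³ × 395.15 × 5.00×10¹ × 9.42×10⁷ = 1.03×10⁻¹⁰ V²
V_n = √(1.03×10⁻¹⁰) = 1.01×10⁻⁵ V = 10.1 µV

10.1 µV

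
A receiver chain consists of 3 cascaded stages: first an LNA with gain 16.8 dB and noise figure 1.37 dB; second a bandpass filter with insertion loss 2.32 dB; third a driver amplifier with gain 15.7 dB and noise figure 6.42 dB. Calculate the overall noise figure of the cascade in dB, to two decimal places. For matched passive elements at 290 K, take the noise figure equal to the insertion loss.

1.78 dB

Convert to linear (a loss of L dB is a gain of −L dB): F_i = 10^(NF_i/10), G_i = 10^(G_i,dB/10)
  Stage 1: F_1 = 10^(1.37/10) = 1.371, G_1 = 10^(16.8/10) = 47.86
  Stage 2: F_2 = 10^(2.32/10) = 1.706, G_2 = 10^(−2.32/10) = 0.5861
  Stage 3: F_3 = 10^(6.42/10) = 4.385, G_3 = 10^(15.7/10) = 37.15
Friis cascade:
  F = 1.371 + (1.706 − 1)/47.86 + (4.385 − 1)/28.05 = 1.506
NF = 10 log₁₀(1.506) = 1.78 dB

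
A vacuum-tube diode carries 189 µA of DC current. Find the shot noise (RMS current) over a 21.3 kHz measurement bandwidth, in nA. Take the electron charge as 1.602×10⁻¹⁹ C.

1.14 nA

I_n = √(2qI·B)
2qI·B = 2 × 1.602×10⁻¹⁹ × 1.89×10⁻⁴ × 2.13×10⁴ = 1.29×10⁻¹⁸ A²
I_n = √(1.29×10⁻¹⁸) = 1.14×10⁻⁹ A = 1.14 nA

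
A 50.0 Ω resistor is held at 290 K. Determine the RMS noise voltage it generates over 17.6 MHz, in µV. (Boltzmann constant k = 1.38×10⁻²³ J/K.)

V_n = √(4kTRB)
4kTRB = 4 × 1.38×10⁻²³ × 290 × 5.00×10¹ × 1.76×10⁷ = 1.41×10⁻¹¹ V²
V_n = √(1.41×10⁻¹¹) = 3.75×10⁻⁶ V = 3.75 µV

3.75 µV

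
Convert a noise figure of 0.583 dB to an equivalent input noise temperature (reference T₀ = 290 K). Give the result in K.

F = 10^(0.583/10) = 1.14367
T_e = (F − 1)·T₀ = (1.14367 − 1) × 290 = 41.7 K

41.7 K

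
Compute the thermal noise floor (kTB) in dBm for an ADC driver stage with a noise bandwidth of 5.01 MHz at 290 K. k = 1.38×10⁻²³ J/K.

−107.0 dBm

P_n = kTB = 1.38×10⁻²³ × 290 × 5.01×10⁶ = 2.01×10⁻¹⁴ W
In dBm: 10 log₁₀(2.01×10⁻¹⁴ / 10⁻³) = −107.0 dBm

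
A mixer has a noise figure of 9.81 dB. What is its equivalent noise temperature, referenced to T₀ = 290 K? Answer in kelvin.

2486 K

F = 10^(9.81/10) = 9.57194
T_e = (F − 1)·T₀ = (9.57194 − 1) × 290 = 2486 K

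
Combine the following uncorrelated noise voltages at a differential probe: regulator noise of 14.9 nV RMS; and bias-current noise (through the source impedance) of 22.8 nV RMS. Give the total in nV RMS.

Uncorrelated sources add in power (mean-square): V_tot = √(ΣV_i²)
V_tot = √[(1.49×10⁻⁸)² + (2.28×10⁻⁸)²] = 2.72×10⁻⁸ V = 27.2 nV

27.2 nV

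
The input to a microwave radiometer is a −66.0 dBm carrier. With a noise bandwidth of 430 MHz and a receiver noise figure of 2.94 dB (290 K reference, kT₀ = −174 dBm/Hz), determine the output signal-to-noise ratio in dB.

Noise floor: N = −174 + 10 log₁₀(B) + NF
10 log₁₀(4.30×10⁸) = 86.33 dB
N = −174 + 86.33 + 2.94 = −84.73 dBm
SNR = P_sig − N = −66.0 − (−84.73) = 18.73 dB → 18.7 dB

18.7 dB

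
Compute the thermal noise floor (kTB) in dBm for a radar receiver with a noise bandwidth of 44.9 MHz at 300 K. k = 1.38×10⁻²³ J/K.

−97.3 dBm

P_n = kTB = 1.38×10⁻²³ × 300 × 4.49×10⁷ = 1.86×10⁻¹³ W
In dBm: 10 log₁₀(1.86×10⁻¹³ / 10⁻³) = −97.3 dBm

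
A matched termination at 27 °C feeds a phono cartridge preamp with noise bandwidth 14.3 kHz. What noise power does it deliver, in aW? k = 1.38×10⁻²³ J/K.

59.2 aW

T = 27 °C + 273.15 = 300.15 K
P_n = kTB = 1.38×10⁻²³ × 300.15 × 1.43×10⁴ = 5.92×10⁻¹⁷ W = 59.2 aW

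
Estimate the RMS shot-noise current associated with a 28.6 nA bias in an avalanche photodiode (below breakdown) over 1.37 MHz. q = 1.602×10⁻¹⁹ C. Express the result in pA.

112 pA

I_n = √(2qI·B)
2qI·B = 2 × 1.602×10⁻¹⁹ × 2.86×10⁻⁸ × 1.37×10⁶ = 1.26×10⁻²⁰ A²
I_n = √(1.26×10⁻²⁰) = 1.12×10⁻¹⁰ A = 112 pA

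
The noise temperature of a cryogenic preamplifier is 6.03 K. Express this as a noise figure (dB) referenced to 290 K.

0.089 dB

F = 1 + T_e/T₀ = 1 + 6.03/290 = 1.02079
NF = 10 log₁₀(1.02079) = 0.089 dB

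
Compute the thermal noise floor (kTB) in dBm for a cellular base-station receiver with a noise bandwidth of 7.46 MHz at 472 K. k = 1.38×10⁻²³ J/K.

P_n = kTB = 1.38×10⁻²³ × 472 × 7.46×10⁶ = 4.86×10⁻¹⁴ W
In dBm: 10 log₁₀(4.86×10⁻¹⁴ / 10⁻³) = −103.1 dBm

−103.1 dBm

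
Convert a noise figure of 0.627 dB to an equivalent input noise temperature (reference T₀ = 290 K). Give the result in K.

F = 10^(0.627/10) = 1.15531
T_e = (F − 1)·T₀ = (1.15531 − 1) × 290 = 45.0 K

45.0 K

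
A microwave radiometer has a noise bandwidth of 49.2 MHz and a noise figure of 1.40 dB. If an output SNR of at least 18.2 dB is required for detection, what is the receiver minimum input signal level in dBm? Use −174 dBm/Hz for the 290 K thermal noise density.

−77.5 dBm

Sensitivity = −174 + 10 log₁₀(B) + NF + SNR_min
= −174 + 76.92 + 1.40 + 18.2
= −77.48 dBm → −77.5 dBm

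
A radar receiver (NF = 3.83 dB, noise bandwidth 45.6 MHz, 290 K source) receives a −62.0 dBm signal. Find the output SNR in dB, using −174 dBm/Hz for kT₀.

31.6 dB

Noise floor: N = −174 + 10 log₁₀(B) + NF
10 log₁₀(4.56×10⁷) = 76.59 dB
N = −174 + 76.59 + 3.83 = −93.58 dBm
SNR = P_sig − N = −62.0 − (−93.58) = 31.58 dB → 31.6 dB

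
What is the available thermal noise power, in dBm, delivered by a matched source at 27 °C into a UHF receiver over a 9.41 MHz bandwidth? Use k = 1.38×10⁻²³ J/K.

−104.1 dBm

T = 27 °C + 273.15 = 300.15 K
P_n = kTB = 1.38×10⁻²³ × 300.15 × 9.41×10⁶ = 3.90×10⁻¹⁴ W
In dBm: 10 log₁₀(3.90×10⁻¹⁴ / 10⁻³) = −104.1 dBm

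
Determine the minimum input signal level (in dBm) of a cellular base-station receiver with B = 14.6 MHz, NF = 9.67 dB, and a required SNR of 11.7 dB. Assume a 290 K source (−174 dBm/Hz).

−81.0 dBm

Sensitivity = −174 + 10 log₁₀(B) + NF + SNR_min
= −174 + 71.64 + 9.67 + 11.7
= −80.99 dBm → −81.0 dBm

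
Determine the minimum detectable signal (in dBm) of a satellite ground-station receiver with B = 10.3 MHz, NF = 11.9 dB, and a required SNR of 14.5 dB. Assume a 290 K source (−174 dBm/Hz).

−77.5 dBm

Sensitivity = −174 + 10 log₁₀(B) + NF + SNR_min
= −174 + 70.13 + 11.9 + 14.5
= −77.47 dBm → −77.5 dBm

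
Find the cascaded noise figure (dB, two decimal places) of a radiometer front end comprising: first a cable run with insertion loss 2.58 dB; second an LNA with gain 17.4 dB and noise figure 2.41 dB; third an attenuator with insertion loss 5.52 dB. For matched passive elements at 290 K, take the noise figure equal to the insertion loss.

Convert to linear (a loss of L dB is a gain of −L dB): F_i = 10^(NF_i/10), G_i = 10^(G_i,dB/10)
  Stage 1: F_1 = 10^(2.58/10) = 1.811, G_1 = 10^(−2.58/10) = 0.5521
  Stage 2: F_2 = 10^(2.41/10) = 1.742, G_2 = 10^(17.4/10) = 54.95
  Stage 3: F_3 = 10^(5.52/10) = 3.565, G_3 = 10^(−5.52/10) = 0.2805
Friis cascade:
  F = 1.811 + (1.742 − 1)/0.5521 + (3.565 − 1)/30.34 = 3.240
NF = 10 log₁₀(3.240) = 5.10 dB

5.10 dB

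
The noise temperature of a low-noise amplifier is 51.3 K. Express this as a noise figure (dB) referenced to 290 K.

0.707 dB

F = 1 + T_e/T₀ = 1 + 51.3/290 = 1.1769
NF = 10 log₁₀(1.1769) = 0.707 dB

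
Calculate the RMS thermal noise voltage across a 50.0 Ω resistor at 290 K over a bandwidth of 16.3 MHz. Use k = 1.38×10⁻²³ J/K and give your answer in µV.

3.61 µV

V_n = √(4kTRB)
4kTRB = 4 × 1.38×10⁻²³ × 290 × 5.00×10¹ × 1.63×10⁷ = 1.30×10⁻¹¹ V²
V_n = √(1.30×10⁻¹¹) = 3.61×10⁻⁶ V = 3.61 µV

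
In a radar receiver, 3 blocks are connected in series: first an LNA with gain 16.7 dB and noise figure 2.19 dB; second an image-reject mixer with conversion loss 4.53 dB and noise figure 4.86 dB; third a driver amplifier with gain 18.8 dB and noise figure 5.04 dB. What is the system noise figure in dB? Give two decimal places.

Convert to linear (a loss of L dB is a gain of −L dB): F_i = 10^(NF_i/10), G_i = 10^(G_i,dB/10)
  Stage 1: F_1 = 10^(2.19/10) = 1.656, G_1 = 10^(16.7/10) = 46.77
  Stage 2: F_2 = 10^(4.86/10) = 3.062, G_2 = 10^(−4.53/10) = 0.3524
  Stage 3: F_3 = 10^(5.04/10) = 3.192, G_3 = 10^(18.8/10) = 75.86
Friis cascade:
  F = 1.656 + (3.062 − 1)/46.77 + (3.192 − 1)/16.48 = 1.833
NF = 10 log₁₀(1.833) = 2.63 dB

2.63 dB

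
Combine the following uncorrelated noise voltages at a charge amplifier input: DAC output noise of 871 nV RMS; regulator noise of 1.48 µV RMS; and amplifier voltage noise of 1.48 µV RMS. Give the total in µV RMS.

2.27 µV

Uncorrelated sources add in power (mean-square): V_tot = √(ΣV_i²)
V_tot = √[(8.71×10⁻⁷)² + (1.48×10⁻⁶)² + (1.48×10⁻⁶)²] = 2.27×10⁻⁶ V = 2.27 µV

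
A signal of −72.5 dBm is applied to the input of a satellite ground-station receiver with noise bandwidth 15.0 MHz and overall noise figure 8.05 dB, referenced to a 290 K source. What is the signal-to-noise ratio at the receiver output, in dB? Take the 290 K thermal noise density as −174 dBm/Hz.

21.7 dB

Noise floor: N = −174 + 10 log₁₀(B) + NF
10 log₁₀(1.50×10⁷) = 71.76 dB
N = −174 + 71.76 + 8.05 = −94.19 dBm
SNR = P_sig − N = −72.5 − (−94.19) = 21.69 dB → 21.7 dB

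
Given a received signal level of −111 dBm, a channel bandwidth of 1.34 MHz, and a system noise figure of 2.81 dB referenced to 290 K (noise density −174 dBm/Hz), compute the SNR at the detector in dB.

Noise floor: N = −174 + 10 log₁₀(B) + NF
10 log₁₀(1.34×10⁶) = 61.27 dB
N = −174 + 61.27 + 2.81 = −109.92 dBm
SNR = P_sig − N = −111 − (−109.92) = −1.08 dB → −1.1 dB

−1.1 dB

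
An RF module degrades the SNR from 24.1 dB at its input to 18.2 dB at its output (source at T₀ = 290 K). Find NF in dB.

NF (dB) = SNR_in(dB) − SNR_out(dB) when the source is at T₀
NF = 24.1 − 18.2 = 5.9 dB

5.9 dB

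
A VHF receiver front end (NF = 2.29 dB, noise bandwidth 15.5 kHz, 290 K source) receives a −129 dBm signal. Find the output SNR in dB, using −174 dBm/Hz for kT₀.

0.8 dB

Noise floor: N = −174 + 10 log₁₀(B) + NF
10 log₁₀(1.55×10⁴) = 41.9 dB
N = −174 + 41.9 + 2.29 = −129.81 dBm
SNR = P_sig − N = −129 − (−129.81) = 0.81 dB → 0.8 dB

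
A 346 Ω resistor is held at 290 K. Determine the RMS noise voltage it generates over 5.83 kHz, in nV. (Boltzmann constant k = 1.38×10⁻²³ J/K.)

V_n = √(4kTRB)
4kTRB = 4 × 1.38×10⁻²³ × 290 × 3.46×10² × 5.83×10³ = 3.23×10⁻¹⁴ V²
V_n = √(3.23×10⁻¹⁴) = 1.80×10⁻⁷ V = 180 nV

180 nV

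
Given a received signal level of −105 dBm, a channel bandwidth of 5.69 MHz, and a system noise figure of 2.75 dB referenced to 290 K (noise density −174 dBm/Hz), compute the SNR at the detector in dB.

Noise floor: N = −174 + 10 log₁₀(B) + NF
10 log₁₀(5.69×10⁶) = 67.55 dB
N = −174 + 67.55 + 2.75 = −103.70 dBm
SNR = P_sig − N = −105 − (−103.70) = −1.30 dB → −1.3 dB

−1.3 dB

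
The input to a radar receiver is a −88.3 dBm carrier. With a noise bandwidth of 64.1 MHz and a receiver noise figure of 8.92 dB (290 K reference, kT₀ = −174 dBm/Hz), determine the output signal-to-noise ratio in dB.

Noise floor: N = −174 + 10 log₁₀(B) + NF
10 log₁₀(6.41×10⁷) = 78.07 dB
N = −174 + 78.07 + 8.92 = −87.01 dBm
SNR = P_sig − N = −88.3 − (−87.01) = −1.29 dB → −1.3 dB

−1.3 dB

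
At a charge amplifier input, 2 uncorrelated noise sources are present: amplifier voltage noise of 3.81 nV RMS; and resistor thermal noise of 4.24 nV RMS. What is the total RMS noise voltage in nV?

Uncorrelated sources add in power (mean-square): V_tot = √(ΣV_i²)
V_tot = √[(3.81×10⁻⁹)² + (4.24×10⁻⁹)²] = 5.70×10⁻⁹ V = 5.70 nV

5.70 nV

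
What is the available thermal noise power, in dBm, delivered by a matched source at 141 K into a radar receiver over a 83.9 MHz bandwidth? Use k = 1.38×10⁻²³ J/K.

−97.9 dBm

P_n = kTB = 1.38×10⁻²³ × 141 × 8.39×10⁷ = 1.63×10⁻¹³ W
In dBm: 10 log₁₀(1.63×10⁻¹³ / 10⁻³) = −97.9 dBm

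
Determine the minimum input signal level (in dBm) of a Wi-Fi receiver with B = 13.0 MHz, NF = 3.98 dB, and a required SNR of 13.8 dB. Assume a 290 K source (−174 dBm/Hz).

Sensitivity = −174 + 10 log₁₀(B) + NF + SNR_min
= −174 + 71.14 + 3.98 + 13.8
= −85.08 dBm → −85.1 dBm

−85.1 dBm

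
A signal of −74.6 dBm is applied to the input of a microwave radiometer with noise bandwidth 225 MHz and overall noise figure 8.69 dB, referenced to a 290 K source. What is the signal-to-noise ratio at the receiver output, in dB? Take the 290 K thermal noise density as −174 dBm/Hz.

7.2 dB

Noise floor: N = −174 + 10 log₁₀(B) + NF
10 log₁₀(2.25×10⁸) = 83.52 dB
N = −174 + 83.52 + 8.69 = −81.79 dBm
SNR = P_sig − N = −74.6 − (−81.79) = 7.19 dB → 7.2 dB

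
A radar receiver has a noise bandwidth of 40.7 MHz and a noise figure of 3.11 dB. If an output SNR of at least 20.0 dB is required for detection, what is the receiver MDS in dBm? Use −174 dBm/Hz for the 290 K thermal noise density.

Sensitivity = −174 + 10 log₁₀(B) + NF + SNR_min
= −174 + 76.1 + 3.11 + 20.0
= −74.79 dBm → −74.8 dBm

−74.8 dBm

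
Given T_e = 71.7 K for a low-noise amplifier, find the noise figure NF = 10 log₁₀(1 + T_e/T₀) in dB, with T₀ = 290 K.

0.960 dB

F = 1 + T_e/T₀ = 1 + 71.7/290 = 1.24724
NF = 10 log₁₀(1.24724) = 0.960 dB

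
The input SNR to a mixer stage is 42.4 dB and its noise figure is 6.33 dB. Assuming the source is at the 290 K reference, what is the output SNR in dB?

By definition F = SNR_in/SNR_out, so in dB: SNR_out = SNR_in − NF
SNR_out = 42.4 − 6.33 = 36.07 dB

36.07 dB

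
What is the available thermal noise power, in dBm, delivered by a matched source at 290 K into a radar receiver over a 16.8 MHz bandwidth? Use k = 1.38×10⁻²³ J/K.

P_n = kTB = 1.38×10⁻²³ × 290 × 1.68×10⁷ = 6.72×10⁻¹⁴ W
In dBm: 10 log₁₀(6.72×10⁻¹⁴ / 10⁻³) = −101.7 dBm

−101.7 dBm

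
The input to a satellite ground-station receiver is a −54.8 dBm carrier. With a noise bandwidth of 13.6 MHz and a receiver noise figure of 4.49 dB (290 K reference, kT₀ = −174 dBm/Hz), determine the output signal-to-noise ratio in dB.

Noise floor: N = −174 + 10 log₁₀(B) + NF
10 log₁₀(1.36×10⁷) = 71.34 dB
N = −174 + 71.34 + 4.49 = −98.17 dBm
SNR = P_sig − N = −54.8 − (−98.17) = 43.37 dB → 43.4 dB

43.4 dB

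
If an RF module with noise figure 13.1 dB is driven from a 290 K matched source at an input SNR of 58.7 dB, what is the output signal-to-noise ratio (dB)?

45.6 dB

By definition F = SNR_in/SNR_out, so in dB: SNR_out = SNR_in − NF
SNR_out = 58.7 − 13.1 = 45.6 dB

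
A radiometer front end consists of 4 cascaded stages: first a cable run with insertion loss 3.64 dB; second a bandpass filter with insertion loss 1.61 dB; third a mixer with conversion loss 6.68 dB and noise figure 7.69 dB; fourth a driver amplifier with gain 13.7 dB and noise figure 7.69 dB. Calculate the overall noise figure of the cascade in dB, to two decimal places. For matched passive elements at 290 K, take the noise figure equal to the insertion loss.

Convert to linear (a loss of L dB is a gain of −L dB): F_i = 10^(NF_i/10), G_i = 10^(G_i,dB/10)
  Stage 1: F_1 = 10^(3.64/10) = 2.312, G_1 = 10^(−3.64/10) = 0.4325
  Stage 2: F_2 = 10^(1.61/10) = 1.449, G_2 = 10^(−1.61/10) = 0.6902
  Stage 3: F_3 = 10^(7.69/10) = 5.875, G_3 = 10^(−6.68/10) = 0.2148
  Stage 4: F_4 = 10^(7.69/10) = 5.875, G_4 = 10^(13.7/10) = 23.44
Friis cascade:
  F = 2.312 + (1.449 − 1)/0.4325 + (5.875 − 1)/0.2985 + (5.875 − 1)/0.06412 = 95.71
NF = 10 log₁₀(95.71) = 19.81 dB

19.81 dB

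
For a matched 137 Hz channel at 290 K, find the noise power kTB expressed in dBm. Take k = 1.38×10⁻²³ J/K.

P_n = kTB = 1.38×10⁻²³ × 290 × 1.37×10² = 5.48×10⁻¹⁹ W
In dBm: 10 log₁₀(5.48×10⁻¹⁹ / 10⁻³) = −152.6 dBm

−152.6 dBm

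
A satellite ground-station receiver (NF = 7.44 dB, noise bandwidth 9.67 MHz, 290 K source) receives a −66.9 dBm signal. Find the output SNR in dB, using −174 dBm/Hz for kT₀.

Noise floor: N = −174 + 10 log₁₀(B) + NF
10 log₁₀(9.67×10⁶) = 69.85 dB
N = −174 + 69.85 + 7.44 = −96.71 dBm
SNR = P_sig − N = −66.9 − (−96.71) = 29.81 dB → 29.8 dB

29.8 dB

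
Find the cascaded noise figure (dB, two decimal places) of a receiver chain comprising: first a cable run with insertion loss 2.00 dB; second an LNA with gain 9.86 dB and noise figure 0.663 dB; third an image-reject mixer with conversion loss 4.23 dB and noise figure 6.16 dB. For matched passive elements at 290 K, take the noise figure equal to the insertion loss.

Convert to linear (a loss of L dB is a gain of −L dB): F_i = 10^(NF_i/10), G_i = 10^(G_i,dB/10)
  Stage 1: F_1 = 10^(2.00/10) = 1.585, G_1 = 10^(−2.00/10) = 0.6310
  Stage 2: F_2 = 10^(0.663/10) = 1.165, G_2 = 10^(9.86/10) = 9.683
  Stage 3: F_3 = 10^(6.16/10) = 4.130, G_3 = 10^(−4.23/10) = 0.3776
Friis cascade:
  F = 1.585 + (1.165 − 1)/0.6310 + (4.130 − 1)/6.109 = 2.359
NF = 10 log₁₀(2.359) = 3.73 dB

3.73 dB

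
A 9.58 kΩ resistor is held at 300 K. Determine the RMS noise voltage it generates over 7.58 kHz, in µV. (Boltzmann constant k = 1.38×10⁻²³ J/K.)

V_n = √(4kTRB)
4kTRB = 4 × 1.38×10⁻²³ × 300 × 9.58×10³ × 7.58×10³ = 1.20×10⁻¹² V²
V_n = √(1.20×10⁻¹²) = 1.10×10⁻⁶ V = 1.10 µV

1.10 µV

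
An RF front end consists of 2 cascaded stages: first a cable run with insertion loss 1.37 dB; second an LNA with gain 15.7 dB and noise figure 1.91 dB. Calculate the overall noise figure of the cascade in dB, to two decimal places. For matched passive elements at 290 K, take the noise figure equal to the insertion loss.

Convert to linear (a loss of L dB is a gain of −L dB): F_i = 10^(NF_i/10), G_i = 10^(G_i,dB/10)
  Stage 1: F_1 = 10^(1.37/10) = 1.371, G_1 = 10^(−1.37/10) = 0.7295
  Stage 2: F_2 = 10^(1.91/10) = 1.552, G_2 = 10^(15.7/10) = 37.15
Friis cascade:
  F = 1.371 + (1.552 − 1)/0.7295 = 2.128
NF = 10 log₁₀(2.128) = 3.28 dB

3.28 dB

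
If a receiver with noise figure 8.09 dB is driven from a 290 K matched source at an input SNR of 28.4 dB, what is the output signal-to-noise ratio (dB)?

By definition F = SNR_in/SNR_out, so in dB: SNR_out = SNR_in − NF
SNR_out = 28.4 − 8.09 = 20.31 dB

20.31 dB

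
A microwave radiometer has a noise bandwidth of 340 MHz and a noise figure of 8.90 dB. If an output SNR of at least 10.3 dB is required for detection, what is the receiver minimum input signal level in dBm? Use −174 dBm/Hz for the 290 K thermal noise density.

Sensitivity = −174 + 10 log₁₀(B) + NF + SNR_min
= −174 + 85.31 + 8.90 + 10.3
= −69.49 dBm → −69.5 dBm

−69.5 dBm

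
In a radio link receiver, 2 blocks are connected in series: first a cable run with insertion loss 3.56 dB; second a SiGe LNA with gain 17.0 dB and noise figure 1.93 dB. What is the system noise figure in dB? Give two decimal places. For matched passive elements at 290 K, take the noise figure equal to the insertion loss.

Convert to linear (a loss of L dB is a gain of −L dB): F_i = 10^(NF_i/10), G_i = 10^(G_i,dB/10)
  Stage 1: F_1 = 10^(3.56/10) = 2.270, G_1 = 10^(−3.56/10) = 0.4406
  Stage 2: F_2 = 10^(1.93/10) = 1.560, G_2 = 10^(17.0/10) = 50.12
Friis cascade:
  F = 2.270 + (1.560 − 1)/0.4406 = 3.540
NF = 10 log₁₀(3.540) = 5.49 dB

5.49 dB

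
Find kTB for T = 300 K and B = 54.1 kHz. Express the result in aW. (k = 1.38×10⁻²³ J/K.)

P_n = kTB = 1.38×10⁻²³ × 300 × 5.41×10⁴ = 2.24×10⁻¹⁶ W = 224 aW

224 aW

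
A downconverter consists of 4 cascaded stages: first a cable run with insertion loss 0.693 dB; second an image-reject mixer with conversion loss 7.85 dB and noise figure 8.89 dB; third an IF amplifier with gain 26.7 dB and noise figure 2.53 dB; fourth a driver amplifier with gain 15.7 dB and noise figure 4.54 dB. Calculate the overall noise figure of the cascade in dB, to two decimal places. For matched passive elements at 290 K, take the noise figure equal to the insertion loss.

Convert to linear (a loss of L dB is a gain of −L dB): F_i = 10^(NF_i/10), G_i = 10^(G_i,dB/10)
  Stage 1: F_1 = 10^(0.693/10) = 1.173, G_1 = 10^(−0.693/10) = 0.8525
  Stage 2: F_2 = 10^(8.89/10) = 7.745, G_2 = 10^(−7.85/10) = 0.1641
  Stage 3: F_3 = 10^(2.53/10) = 1.791, G_3 = 10^(26.7/10) = 467.7
  Stage 4: F_4 = 10^(4.54/10) = 2.844, G_4 = 10^(15.7/10) = 37.15
Friis cascade:
  F = 1.173 + (7.745 − 1)/0.8525 + (1.791 − 1)/0.1399 + (2.844 − 1)/65.42 = 14.77
NF = 10 log₁₀(14.77) = 11.69 dB

11.69 dB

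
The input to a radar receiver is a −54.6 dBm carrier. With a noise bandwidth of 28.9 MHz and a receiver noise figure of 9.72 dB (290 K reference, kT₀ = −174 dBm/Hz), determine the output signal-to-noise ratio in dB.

Noise floor: N = −174 + 10 log₁₀(B) + NF
10 log₁₀(2.89×10⁷) = 74.61 dB
N = −174 + 74.61 + 9.72 = −89.67 dBm
SNR = P_sig − N = −54.6 − (−89.67) = 35.07 dB → 35.1 dB

35.1 dB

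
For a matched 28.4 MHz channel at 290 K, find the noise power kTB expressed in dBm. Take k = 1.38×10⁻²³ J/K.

P_n = kTB = 1.38×10⁻²³ × 290 × 2.84×10⁷ = 1.14×10⁻¹³ W
In dBm: 10 log₁₀(1.14×10⁻¹³ / 10⁻³) = −99.4 dBm

−99.4 dBm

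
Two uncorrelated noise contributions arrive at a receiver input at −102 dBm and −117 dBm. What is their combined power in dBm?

−101.9 dBm

Convert to linear, add, convert back:
P₁ = 6.31×10⁻¹⁴ W, P₂ = 2.00×10⁻¹⁵ W
P_tot = 6.51×10⁻¹⁴ W → 10 log₁₀(P_tot / 10⁻³) = −101.9 dBm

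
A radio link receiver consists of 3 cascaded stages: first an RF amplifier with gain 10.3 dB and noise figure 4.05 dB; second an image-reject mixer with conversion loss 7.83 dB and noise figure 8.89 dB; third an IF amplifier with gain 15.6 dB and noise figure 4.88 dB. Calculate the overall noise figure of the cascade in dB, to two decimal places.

6.38 dB

Convert to linear (a loss of L dB is a gain of −L dB): F_i = 10^(NF_i/10), G_i = 10^(G_i,dB/10)
  Stage 1: F_1 = 10^(4.05/10) = 2.541, G_1 = 10^(10.3/10) = 10.72
  Stage 2: F_2 = 10^(8.89/10) = 7.745, G_2 = 10^(−7.83/10) = 0.1648
  Stage 3: F_3 = 10^(4.88/10) = 3.076, G_3 = 10^(15.6/10) = 36.31
Friis cascade:
  F = 2.541 + (7.745 − 1)/10.72 + (3.076 − 1)/1.766 = 4.346
NF = 10 log₁₀(4.346) = 6.38 dB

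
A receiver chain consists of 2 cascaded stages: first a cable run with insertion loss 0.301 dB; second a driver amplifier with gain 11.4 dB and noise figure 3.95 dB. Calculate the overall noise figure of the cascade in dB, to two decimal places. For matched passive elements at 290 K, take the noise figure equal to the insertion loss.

4.25 dB

Convert to linear (a loss of L dB is a gain of −L dB): F_i = 10^(NF_i/10), G_i = 10^(G_i,dB/10)
  Stage 1: F_1 = 10^(0.301/10) = 1.072, G_1 = 10^(−0.301/10) = 0.9330
  Stage 2: F_2 = 10^(3.95/10) = 2.483, G_2 = 10^(11.4/10) = 13.80
Friis cascade:
  F = 1.072 + (2.483 − 1)/0.9330 = 2.661
NF = 10 log₁₀(2.661) = 4.25 dB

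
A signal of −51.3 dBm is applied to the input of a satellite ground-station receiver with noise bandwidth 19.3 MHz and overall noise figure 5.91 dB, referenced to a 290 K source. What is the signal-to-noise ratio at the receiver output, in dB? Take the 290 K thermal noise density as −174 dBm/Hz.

Noise floor: N = −174 + 10 log₁₀(B) + NF
10 log₁₀(1.93×10⁷) = 72.86 dB
N = −174 + 72.86 + 5.91 = −95.23 dBm
SNR = P_sig − N = −51.3 − (−95.23) = 43.93 dB → 43.9 dB

43.9 dB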